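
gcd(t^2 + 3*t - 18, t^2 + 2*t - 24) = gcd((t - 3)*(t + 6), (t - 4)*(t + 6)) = t + 6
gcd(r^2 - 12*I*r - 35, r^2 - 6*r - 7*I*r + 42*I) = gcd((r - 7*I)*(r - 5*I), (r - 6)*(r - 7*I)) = r - 7*I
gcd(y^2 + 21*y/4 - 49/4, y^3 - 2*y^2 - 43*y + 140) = y + 7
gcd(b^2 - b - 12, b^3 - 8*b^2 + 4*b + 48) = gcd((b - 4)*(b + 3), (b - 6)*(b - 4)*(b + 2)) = b - 4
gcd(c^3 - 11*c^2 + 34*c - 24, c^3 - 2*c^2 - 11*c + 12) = c^2 - 5*c + 4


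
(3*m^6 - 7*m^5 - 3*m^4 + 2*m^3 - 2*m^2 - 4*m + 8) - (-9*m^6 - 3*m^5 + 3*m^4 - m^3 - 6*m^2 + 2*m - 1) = 12*m^6 - 4*m^5 - 6*m^4 + 3*m^3 + 4*m^2 - 6*m + 9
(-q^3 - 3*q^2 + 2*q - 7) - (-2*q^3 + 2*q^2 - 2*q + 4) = q^3 - 5*q^2 + 4*q - 11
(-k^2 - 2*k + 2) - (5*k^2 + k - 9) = -6*k^2 - 3*k + 11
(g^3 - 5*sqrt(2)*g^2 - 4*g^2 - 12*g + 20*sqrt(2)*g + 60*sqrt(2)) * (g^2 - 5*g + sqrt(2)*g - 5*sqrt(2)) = g^5 - 9*g^4 - 4*sqrt(2)*g^4 - 2*g^3 + 36*sqrt(2)*g^3 - 32*sqrt(2)*g^2 + 150*g^2 - 240*sqrt(2)*g - 80*g - 600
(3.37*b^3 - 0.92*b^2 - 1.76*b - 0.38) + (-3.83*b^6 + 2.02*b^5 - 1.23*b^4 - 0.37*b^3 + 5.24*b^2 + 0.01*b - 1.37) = -3.83*b^6 + 2.02*b^5 - 1.23*b^4 + 3.0*b^3 + 4.32*b^2 - 1.75*b - 1.75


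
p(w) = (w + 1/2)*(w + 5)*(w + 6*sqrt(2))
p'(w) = (w + 1/2)*(w + 5) + (w + 1/2)*(w + 6*sqrt(2)) + (w + 5)*(w + 6*sqrt(2))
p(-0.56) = -2.11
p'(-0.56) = 34.45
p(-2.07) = -29.51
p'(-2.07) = 4.12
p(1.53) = 132.76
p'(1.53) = 98.99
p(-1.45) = -23.73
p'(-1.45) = 14.92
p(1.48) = 127.86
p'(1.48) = 97.14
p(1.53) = 132.76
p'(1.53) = 98.99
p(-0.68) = -6.07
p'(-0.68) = 31.54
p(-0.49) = 0.36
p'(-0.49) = 36.18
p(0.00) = 21.21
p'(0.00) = 49.17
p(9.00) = 2325.54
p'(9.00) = 543.90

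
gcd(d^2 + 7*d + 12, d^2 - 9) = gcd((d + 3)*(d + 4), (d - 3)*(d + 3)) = d + 3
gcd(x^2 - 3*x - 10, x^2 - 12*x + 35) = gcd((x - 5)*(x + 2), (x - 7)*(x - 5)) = x - 5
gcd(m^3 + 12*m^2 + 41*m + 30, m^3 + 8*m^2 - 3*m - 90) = m^2 + 11*m + 30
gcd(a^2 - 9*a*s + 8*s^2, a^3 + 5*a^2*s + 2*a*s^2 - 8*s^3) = -a + s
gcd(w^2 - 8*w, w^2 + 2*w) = w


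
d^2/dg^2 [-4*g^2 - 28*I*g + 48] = -8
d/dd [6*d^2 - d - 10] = 12*d - 1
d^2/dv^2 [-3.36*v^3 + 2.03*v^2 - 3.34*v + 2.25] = 4.06 - 20.16*v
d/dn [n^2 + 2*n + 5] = 2*n + 2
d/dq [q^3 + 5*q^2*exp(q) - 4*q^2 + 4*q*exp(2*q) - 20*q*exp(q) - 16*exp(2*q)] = 5*q^2*exp(q) + 3*q^2 + 8*q*exp(2*q) - 10*q*exp(q) - 8*q - 28*exp(2*q) - 20*exp(q)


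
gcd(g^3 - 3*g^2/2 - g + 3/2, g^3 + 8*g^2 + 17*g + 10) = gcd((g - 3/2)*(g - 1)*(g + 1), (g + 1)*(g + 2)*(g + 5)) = g + 1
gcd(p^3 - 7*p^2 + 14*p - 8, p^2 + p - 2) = p - 1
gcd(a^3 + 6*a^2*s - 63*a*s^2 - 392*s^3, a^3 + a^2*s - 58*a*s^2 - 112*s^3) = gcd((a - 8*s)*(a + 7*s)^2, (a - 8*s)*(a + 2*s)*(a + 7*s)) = -a^2 + a*s + 56*s^2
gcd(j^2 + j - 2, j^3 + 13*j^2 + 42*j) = 1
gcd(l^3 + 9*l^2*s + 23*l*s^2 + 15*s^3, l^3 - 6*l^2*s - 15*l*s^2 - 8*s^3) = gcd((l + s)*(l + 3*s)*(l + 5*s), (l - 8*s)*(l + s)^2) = l + s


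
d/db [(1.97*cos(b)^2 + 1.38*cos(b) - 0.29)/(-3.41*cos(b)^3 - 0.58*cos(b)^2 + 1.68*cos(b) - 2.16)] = (-6.7177*cos(b)^4 - 9.4116*cos(b)^3 - 1.1433*cos(b)^2 + 8.8468*cos(b) + 2.4936)*sin(b)/(11.6281*cos(b)^6 + 3.9556*cos(b)^5 - 11.1212*cos(b)^4 + 12.7824*cos(b)^3 + 5.328*cos(b)^2 - 7.2576*cos(b) + 4.6656)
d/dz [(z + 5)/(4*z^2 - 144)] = (z^2 - 2*z*(z + 5) - 36)/(4*(z^2 - 36)^2)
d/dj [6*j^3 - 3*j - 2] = 18*j^2 - 3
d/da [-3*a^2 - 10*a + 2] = -6*a - 10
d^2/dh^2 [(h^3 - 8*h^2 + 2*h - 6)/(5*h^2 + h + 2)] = 6*(27*h^3 - 68*h^2 - 46*h + 6)/(125*h^6 + 75*h^5 + 165*h^4 + 61*h^3 + 66*h^2 + 12*h + 8)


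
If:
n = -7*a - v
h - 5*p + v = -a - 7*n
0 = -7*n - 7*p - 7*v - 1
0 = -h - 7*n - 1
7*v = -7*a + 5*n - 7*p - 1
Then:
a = -24/3493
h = -485/499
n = -2/499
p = -667/3493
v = 26/499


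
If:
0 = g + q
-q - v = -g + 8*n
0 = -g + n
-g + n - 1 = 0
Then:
No Solution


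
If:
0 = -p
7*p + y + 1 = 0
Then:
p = 0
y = -1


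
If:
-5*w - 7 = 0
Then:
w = -7/5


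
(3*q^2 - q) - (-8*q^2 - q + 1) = 11*q^2 - 1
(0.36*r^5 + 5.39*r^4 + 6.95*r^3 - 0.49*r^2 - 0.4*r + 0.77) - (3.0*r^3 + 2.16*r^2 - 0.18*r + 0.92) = 0.36*r^5 + 5.39*r^4 + 3.95*r^3 - 2.65*r^2 - 0.22*r - 0.15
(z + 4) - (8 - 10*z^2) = 10*z^2 + z - 4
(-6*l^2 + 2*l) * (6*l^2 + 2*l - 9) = -36*l^4 + 58*l^2 - 18*l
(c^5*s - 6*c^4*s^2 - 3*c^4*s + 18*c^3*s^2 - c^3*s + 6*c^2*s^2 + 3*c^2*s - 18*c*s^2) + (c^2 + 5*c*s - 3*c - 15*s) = c^5*s - 6*c^4*s^2 - 3*c^4*s + 18*c^3*s^2 - c^3*s + 6*c^2*s^2 + 3*c^2*s + c^2 - 18*c*s^2 + 5*c*s - 3*c - 15*s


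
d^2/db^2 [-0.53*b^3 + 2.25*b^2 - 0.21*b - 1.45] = 4.5 - 3.18*b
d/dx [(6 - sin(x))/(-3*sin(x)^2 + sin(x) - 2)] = (-3*sin(x)^2 + 36*sin(x) - 4)*cos(x)/(3*sin(x)^2 - sin(x) + 2)^2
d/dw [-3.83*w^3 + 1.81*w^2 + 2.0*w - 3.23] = -11.49*w^2 + 3.62*w + 2.0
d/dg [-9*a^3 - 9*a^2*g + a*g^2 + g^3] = -9*a^2 + 2*a*g + 3*g^2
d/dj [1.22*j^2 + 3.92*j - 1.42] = 2.44*j + 3.92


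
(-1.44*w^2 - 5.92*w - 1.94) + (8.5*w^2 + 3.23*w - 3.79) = 7.06*w^2 - 2.69*w - 5.73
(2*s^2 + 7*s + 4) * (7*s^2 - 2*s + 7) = 14*s^4 + 45*s^3 + 28*s^2 + 41*s + 28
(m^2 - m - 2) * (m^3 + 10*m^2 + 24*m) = m^5 + 9*m^4 + 12*m^3 - 44*m^2 - 48*m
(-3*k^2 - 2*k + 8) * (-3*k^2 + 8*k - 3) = 9*k^4 - 18*k^3 - 31*k^2 + 70*k - 24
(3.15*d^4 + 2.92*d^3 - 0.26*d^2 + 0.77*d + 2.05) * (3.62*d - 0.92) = 11.403*d^5 + 7.6724*d^4 - 3.6276*d^3 + 3.0266*d^2 + 6.7126*d - 1.886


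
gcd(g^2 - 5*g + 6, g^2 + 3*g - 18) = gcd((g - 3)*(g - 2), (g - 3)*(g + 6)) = g - 3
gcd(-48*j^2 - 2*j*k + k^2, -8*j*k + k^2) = 8*j - k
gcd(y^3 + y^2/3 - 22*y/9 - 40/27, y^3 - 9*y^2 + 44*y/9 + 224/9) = y + 4/3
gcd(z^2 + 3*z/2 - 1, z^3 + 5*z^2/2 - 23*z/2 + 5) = z - 1/2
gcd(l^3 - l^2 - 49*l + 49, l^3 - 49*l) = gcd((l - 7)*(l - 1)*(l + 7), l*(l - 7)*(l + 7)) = l^2 - 49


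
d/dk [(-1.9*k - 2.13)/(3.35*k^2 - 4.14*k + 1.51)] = (6.365*k^2 + 14.271*k - 11.6872)/(11.2225*k^4 - 27.738*k^3 + 27.2566*k^2 - 12.5028*k + 2.2801)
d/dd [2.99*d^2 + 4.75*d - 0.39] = 5.98*d + 4.75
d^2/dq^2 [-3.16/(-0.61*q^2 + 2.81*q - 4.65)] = (-2.351672*q^2 + 10.833112*q + 3.16*(1.22*q - 2.81)*(2.44*q - 5.62) - 17.92668)/(0.61*q^2 - 2.81*q + 4.65)^3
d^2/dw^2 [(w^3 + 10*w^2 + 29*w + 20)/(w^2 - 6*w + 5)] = 120*(2*w^3 - 3*w^2 - 12*w + 29)/(w^6 - 18*w^5 + 123*w^4 - 396*w^3 + 615*w^2 - 450*w + 125)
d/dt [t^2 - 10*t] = 2*t - 10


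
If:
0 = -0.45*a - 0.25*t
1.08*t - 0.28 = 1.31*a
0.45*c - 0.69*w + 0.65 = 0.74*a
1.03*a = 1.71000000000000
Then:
No Solution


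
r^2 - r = r*(r - 1)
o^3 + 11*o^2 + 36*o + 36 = (o + 2)*(o + 3)*(o + 6)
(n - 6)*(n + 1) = n^2 - 5*n - 6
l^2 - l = l*(l - 1)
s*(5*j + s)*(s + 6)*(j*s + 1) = 5*j^2*s^3 + 30*j^2*s^2 + j*s^4 + 6*j*s^3 + 5*j*s^2 + 30*j*s + s^3 + 6*s^2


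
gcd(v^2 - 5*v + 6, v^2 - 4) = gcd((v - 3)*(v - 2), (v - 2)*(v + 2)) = v - 2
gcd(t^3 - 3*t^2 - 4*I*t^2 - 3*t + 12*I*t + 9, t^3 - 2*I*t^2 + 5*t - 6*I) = t^2 - 4*I*t - 3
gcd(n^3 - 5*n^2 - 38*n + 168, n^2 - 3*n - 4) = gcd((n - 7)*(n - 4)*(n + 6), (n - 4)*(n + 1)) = n - 4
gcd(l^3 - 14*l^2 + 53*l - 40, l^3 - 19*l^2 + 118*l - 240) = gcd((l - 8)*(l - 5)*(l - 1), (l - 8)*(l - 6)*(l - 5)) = l^2 - 13*l + 40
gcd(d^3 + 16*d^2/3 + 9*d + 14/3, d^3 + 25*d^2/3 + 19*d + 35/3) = d^2 + 10*d/3 + 7/3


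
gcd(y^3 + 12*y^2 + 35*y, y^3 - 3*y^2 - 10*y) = y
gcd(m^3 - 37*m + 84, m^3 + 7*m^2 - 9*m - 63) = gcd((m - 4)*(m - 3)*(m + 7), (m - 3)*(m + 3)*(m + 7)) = m^2 + 4*m - 21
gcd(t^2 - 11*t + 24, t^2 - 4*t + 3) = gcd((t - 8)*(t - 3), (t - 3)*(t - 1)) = t - 3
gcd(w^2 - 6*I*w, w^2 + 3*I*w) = w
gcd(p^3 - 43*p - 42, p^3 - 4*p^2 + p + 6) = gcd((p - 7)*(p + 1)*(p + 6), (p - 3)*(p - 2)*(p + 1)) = p + 1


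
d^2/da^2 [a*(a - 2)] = 2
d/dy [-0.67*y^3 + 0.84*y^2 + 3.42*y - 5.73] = -2.01*y^2 + 1.68*y + 3.42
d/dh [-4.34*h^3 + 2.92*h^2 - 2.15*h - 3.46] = -13.02*h^2 + 5.84*h - 2.15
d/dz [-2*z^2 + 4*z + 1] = 4 - 4*z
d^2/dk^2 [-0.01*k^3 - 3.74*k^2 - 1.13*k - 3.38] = -0.06*k - 7.48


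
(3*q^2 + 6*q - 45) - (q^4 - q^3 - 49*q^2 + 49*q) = -q^4 + q^3 + 52*q^2 - 43*q - 45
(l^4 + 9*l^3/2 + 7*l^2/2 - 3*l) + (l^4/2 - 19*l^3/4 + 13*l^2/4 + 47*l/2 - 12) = 3*l^4/2 - l^3/4 + 27*l^2/4 + 41*l/2 - 12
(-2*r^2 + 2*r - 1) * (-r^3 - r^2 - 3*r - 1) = 2*r^5 + 5*r^3 - 3*r^2 + r + 1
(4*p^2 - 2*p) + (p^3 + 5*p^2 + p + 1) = p^3 + 9*p^2 - p + 1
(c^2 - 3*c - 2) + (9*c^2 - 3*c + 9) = 10*c^2 - 6*c + 7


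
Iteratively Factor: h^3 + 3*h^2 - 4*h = (h - 1)*(h^2 + 4*h) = h*(h - 1)*(h + 4)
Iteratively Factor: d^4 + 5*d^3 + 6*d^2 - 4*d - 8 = (d + 2)*(d^3 + 3*d^2 - 4) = (d + 2)^2*(d^2 + d - 2) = (d + 2)^3*(d - 1)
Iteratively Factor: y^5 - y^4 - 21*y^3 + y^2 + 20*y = (y + 1)*(y^4 - 2*y^3 - 19*y^2 + 20*y) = (y + 1)*(y + 4)*(y^3 - 6*y^2 + 5*y) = (y - 1)*(y + 1)*(y + 4)*(y^2 - 5*y) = y*(y - 1)*(y + 1)*(y + 4)*(y - 5)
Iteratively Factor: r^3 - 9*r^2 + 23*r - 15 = (r - 1)*(r^2 - 8*r + 15) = (r - 5)*(r - 1)*(r - 3)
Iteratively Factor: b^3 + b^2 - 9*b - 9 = (b + 1)*(b^2 - 9) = (b - 3)*(b + 1)*(b + 3)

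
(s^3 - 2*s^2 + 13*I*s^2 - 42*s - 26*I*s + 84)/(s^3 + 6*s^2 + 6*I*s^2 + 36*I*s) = (s^2 + s*(-2 + 7*I) - 14*I)/(s*(s + 6))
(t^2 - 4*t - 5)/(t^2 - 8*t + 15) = (t + 1)/(t - 3)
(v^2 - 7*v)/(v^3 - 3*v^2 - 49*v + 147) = v/(v^2 + 4*v - 21)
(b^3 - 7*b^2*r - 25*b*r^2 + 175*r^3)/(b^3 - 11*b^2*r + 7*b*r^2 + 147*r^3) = (-b^2 + 25*r^2)/(-b^2 + 4*b*r + 21*r^2)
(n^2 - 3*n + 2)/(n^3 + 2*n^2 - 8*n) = (n - 1)/(n*(n + 4))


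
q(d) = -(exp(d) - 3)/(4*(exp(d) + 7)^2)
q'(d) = (exp(d) - 3)*exp(d)/(2*(exp(d) + 7)^3) - exp(d)/(4*(exp(d) + 7)^2)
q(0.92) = 0.00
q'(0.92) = -0.01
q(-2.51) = 0.01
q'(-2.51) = -0.00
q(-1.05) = 0.01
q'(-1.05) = -0.00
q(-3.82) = 0.02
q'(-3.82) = -0.00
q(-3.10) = 0.01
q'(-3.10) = -0.00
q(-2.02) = 0.01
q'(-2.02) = -0.00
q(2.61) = -0.01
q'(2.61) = 0.00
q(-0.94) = 0.01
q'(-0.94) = -0.00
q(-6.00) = 0.02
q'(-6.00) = 0.00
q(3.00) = -0.00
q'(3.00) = 0.00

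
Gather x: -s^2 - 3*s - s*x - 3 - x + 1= -s^2 - 3*s + x*(-s - 1) - 2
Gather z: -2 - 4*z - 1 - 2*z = -6*z - 3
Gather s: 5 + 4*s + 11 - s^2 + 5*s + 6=-s^2 + 9*s + 22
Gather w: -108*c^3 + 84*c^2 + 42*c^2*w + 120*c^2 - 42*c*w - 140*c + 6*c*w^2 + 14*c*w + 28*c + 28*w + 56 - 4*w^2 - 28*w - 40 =-108*c^3 + 204*c^2 - 112*c + w^2*(6*c - 4) + w*(42*c^2 - 28*c) + 16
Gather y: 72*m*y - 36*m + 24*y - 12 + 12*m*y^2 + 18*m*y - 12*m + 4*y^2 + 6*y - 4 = -48*m + y^2*(12*m + 4) + y*(90*m + 30) - 16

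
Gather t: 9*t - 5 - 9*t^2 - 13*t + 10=-9*t^2 - 4*t + 5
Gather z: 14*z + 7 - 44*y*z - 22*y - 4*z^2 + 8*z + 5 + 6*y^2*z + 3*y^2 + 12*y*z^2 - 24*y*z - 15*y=3*y^2 - 37*y + z^2*(12*y - 4) + z*(6*y^2 - 68*y + 22) + 12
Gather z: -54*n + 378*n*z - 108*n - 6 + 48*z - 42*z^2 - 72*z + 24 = -162*n - 42*z^2 + z*(378*n - 24) + 18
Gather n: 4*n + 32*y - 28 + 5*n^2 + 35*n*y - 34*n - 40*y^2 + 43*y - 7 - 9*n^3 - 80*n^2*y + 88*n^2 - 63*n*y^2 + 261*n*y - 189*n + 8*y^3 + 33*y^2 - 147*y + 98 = -9*n^3 + n^2*(93 - 80*y) + n*(-63*y^2 + 296*y - 219) + 8*y^3 - 7*y^2 - 72*y + 63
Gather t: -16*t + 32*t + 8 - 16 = 16*t - 8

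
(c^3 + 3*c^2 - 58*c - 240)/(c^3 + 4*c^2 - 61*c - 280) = (c + 6)/(c + 7)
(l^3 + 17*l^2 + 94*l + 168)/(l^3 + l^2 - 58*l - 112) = (l^2 + 10*l + 24)/(l^2 - 6*l - 16)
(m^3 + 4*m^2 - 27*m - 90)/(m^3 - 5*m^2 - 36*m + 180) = (m + 3)/(m - 6)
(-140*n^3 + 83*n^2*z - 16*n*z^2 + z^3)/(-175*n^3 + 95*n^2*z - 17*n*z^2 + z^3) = (-4*n + z)/(-5*n + z)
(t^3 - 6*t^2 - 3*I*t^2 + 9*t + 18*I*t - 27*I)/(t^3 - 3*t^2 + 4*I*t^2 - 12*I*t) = (t^2 - 3*t*(1 + I) + 9*I)/(t*(t + 4*I))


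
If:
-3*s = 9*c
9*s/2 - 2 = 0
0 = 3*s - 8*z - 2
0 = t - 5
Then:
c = -4/27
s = 4/9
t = 5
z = -1/12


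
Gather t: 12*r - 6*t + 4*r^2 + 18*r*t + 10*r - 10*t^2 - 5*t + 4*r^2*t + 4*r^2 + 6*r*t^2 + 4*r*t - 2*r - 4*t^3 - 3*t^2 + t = 8*r^2 + 20*r - 4*t^3 + t^2*(6*r - 13) + t*(4*r^2 + 22*r - 10)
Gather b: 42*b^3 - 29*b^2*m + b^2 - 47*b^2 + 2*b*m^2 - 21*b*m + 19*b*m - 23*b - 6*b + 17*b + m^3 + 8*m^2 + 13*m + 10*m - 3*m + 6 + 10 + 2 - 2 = 42*b^3 + b^2*(-29*m - 46) + b*(2*m^2 - 2*m - 12) + m^3 + 8*m^2 + 20*m + 16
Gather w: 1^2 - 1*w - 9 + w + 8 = 0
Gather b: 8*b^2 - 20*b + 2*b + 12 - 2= 8*b^2 - 18*b + 10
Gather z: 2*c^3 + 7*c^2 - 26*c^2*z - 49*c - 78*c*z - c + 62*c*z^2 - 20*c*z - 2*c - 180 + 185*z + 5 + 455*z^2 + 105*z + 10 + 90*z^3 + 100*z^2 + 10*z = 2*c^3 + 7*c^2 - 52*c + 90*z^3 + z^2*(62*c + 555) + z*(-26*c^2 - 98*c + 300) - 165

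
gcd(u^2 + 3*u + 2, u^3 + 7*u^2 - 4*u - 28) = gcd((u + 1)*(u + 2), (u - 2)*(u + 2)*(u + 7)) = u + 2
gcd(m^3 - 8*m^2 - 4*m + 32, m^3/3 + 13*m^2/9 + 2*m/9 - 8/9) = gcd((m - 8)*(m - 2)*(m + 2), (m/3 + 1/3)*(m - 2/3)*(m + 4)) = 1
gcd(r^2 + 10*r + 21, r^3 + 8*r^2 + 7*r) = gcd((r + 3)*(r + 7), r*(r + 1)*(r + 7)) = r + 7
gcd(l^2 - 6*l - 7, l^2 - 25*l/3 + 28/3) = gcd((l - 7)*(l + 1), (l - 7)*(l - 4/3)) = l - 7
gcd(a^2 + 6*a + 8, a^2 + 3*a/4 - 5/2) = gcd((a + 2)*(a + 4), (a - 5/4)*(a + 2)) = a + 2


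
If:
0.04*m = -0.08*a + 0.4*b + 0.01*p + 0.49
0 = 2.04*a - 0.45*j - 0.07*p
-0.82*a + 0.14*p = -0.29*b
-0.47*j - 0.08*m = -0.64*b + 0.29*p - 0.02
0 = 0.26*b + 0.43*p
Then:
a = -0.47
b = -1.88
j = -2.31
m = -5.34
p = 1.14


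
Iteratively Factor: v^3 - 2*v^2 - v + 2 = (v - 1)*(v^2 - v - 2) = (v - 1)*(v + 1)*(v - 2)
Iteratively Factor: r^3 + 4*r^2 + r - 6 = (r + 3)*(r^2 + r - 2) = (r + 2)*(r + 3)*(r - 1)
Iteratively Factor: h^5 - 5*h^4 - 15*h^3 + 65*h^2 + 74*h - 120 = (h - 5)*(h^4 - 15*h^2 - 10*h + 24) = (h - 5)*(h + 2)*(h^3 - 2*h^2 - 11*h + 12) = (h - 5)*(h + 2)*(h + 3)*(h^2 - 5*h + 4) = (h - 5)*(h - 4)*(h + 2)*(h + 3)*(h - 1)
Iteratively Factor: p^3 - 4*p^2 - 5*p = (p + 1)*(p^2 - 5*p) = (p - 5)*(p + 1)*(p)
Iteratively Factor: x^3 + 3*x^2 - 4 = (x + 2)*(x^2 + x - 2) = (x + 2)^2*(x - 1)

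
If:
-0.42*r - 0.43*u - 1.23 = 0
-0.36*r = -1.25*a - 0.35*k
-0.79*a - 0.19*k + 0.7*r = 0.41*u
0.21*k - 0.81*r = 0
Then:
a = 0.94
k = -4.55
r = -1.18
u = -1.71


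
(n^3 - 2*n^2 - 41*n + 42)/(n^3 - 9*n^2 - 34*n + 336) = (n - 1)/(n - 8)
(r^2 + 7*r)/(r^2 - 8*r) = (r + 7)/(r - 8)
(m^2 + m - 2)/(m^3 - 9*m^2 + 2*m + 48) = (m - 1)/(m^2 - 11*m + 24)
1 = 1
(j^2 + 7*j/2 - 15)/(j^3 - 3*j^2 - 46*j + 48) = (j - 5/2)/(j^2 - 9*j + 8)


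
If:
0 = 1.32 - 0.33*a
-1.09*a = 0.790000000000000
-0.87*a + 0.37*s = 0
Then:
No Solution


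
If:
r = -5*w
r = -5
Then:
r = -5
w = 1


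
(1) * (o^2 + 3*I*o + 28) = o^2 + 3*I*o + 28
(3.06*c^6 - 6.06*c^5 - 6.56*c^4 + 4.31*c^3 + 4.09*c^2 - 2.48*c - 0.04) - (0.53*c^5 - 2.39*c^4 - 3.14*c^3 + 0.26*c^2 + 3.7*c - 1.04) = 3.06*c^6 - 6.59*c^5 - 4.17*c^4 + 7.45*c^3 + 3.83*c^2 - 6.18*c + 1.0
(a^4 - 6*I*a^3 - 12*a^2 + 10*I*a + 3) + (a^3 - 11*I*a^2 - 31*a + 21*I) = a^4 + a^3 - 6*I*a^3 - 12*a^2 - 11*I*a^2 - 31*a + 10*I*a + 3 + 21*I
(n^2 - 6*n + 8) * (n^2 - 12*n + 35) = n^4 - 18*n^3 + 115*n^2 - 306*n + 280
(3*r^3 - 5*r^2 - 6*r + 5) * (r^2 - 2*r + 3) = 3*r^5 - 11*r^4 + 13*r^3 + 2*r^2 - 28*r + 15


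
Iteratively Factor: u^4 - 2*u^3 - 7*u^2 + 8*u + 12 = (u + 1)*(u^3 - 3*u^2 - 4*u + 12) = (u - 3)*(u + 1)*(u^2 - 4) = (u - 3)*(u - 2)*(u + 1)*(u + 2)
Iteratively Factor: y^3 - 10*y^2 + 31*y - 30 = (y - 2)*(y^2 - 8*y + 15) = (y - 5)*(y - 2)*(y - 3)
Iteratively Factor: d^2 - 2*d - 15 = (d - 5)*(d + 3)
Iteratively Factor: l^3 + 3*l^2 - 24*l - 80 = (l - 5)*(l^2 + 8*l + 16) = (l - 5)*(l + 4)*(l + 4)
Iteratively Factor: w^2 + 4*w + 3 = (w + 1)*(w + 3)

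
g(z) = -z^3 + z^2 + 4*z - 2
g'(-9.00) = -257.00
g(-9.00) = 772.00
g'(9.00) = -221.00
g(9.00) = -614.00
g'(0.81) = 3.65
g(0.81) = 1.36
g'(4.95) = -59.61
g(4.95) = -78.98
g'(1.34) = 1.29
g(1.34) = 2.75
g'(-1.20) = -2.72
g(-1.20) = -3.63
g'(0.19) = 4.27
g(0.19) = -1.21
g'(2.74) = -13.04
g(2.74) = -4.10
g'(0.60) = 4.12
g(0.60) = 0.54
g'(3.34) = -22.79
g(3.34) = -14.74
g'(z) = -3*z^2 + 2*z + 4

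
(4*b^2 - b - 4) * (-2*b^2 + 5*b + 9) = -8*b^4 + 22*b^3 + 39*b^2 - 29*b - 36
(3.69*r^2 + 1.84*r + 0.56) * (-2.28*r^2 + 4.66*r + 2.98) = -8.4132*r^4 + 13.0002*r^3 + 18.2938*r^2 + 8.0928*r + 1.6688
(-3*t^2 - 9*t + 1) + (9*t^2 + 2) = 6*t^2 - 9*t + 3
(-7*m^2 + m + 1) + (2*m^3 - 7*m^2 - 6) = 2*m^3 - 14*m^2 + m - 5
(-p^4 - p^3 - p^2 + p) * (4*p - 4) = -4*p^5 + 8*p^2 - 4*p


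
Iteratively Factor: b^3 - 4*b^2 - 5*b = (b - 5)*(b^2 + b) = b*(b - 5)*(b + 1)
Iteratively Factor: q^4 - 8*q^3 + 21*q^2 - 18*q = (q)*(q^3 - 8*q^2 + 21*q - 18) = q*(q - 2)*(q^2 - 6*q + 9) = q*(q - 3)*(q - 2)*(q - 3)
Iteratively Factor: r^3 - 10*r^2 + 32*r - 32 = (r - 2)*(r^2 - 8*r + 16) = (r - 4)*(r - 2)*(r - 4)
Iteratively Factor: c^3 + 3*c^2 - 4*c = (c - 1)*(c^2 + 4*c) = (c - 1)*(c + 4)*(c)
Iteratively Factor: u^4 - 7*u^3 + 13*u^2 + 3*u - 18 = (u - 3)*(u^3 - 4*u^2 + u + 6) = (u - 3)*(u + 1)*(u^2 - 5*u + 6) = (u - 3)^2*(u + 1)*(u - 2)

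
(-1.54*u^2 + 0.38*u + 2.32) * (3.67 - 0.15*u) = 0.231*u^3 - 5.7088*u^2 + 1.0466*u + 8.5144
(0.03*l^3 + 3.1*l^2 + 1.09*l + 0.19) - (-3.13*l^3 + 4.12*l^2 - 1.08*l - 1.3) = 3.16*l^3 - 1.02*l^2 + 2.17*l + 1.49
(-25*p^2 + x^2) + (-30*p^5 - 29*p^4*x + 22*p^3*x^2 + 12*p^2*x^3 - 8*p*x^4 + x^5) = -30*p^5 - 29*p^4*x + 22*p^3*x^2 + 12*p^2*x^3 - 25*p^2 - 8*p*x^4 + x^5 + x^2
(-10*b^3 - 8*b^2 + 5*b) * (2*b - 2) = -20*b^4 + 4*b^3 + 26*b^2 - 10*b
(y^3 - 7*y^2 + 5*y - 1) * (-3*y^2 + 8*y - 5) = -3*y^5 + 29*y^4 - 76*y^3 + 78*y^2 - 33*y + 5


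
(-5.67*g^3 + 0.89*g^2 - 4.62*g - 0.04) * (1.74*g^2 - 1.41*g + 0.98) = -9.8658*g^5 + 9.5433*g^4 - 14.8503*g^3 + 7.3168*g^2 - 4.4712*g - 0.0392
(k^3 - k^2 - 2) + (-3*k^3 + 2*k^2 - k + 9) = -2*k^3 + k^2 - k + 7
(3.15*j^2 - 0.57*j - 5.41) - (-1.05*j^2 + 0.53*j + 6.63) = 4.2*j^2 - 1.1*j - 12.04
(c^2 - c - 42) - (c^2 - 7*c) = 6*c - 42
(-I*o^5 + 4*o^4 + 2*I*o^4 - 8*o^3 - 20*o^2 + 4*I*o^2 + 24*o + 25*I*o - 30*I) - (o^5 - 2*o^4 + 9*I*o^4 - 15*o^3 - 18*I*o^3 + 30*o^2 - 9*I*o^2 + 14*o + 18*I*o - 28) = -o^5 - I*o^5 + 6*o^4 - 7*I*o^4 + 7*o^3 + 18*I*o^3 - 50*o^2 + 13*I*o^2 + 10*o + 7*I*o + 28 - 30*I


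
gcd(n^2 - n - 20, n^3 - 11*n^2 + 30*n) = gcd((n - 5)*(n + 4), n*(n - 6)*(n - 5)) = n - 5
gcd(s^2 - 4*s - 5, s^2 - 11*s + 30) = s - 5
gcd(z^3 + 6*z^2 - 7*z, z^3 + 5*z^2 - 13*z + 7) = z^2 + 6*z - 7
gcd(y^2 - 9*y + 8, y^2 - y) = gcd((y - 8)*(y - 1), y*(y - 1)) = y - 1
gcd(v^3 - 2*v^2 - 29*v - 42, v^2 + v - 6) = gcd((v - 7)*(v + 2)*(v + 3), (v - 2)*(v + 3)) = v + 3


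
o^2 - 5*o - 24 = (o - 8)*(o + 3)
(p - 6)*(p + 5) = p^2 - p - 30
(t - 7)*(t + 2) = t^2 - 5*t - 14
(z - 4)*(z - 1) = z^2 - 5*z + 4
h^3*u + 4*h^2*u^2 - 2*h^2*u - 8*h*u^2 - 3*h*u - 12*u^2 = (h - 3)*(h + 4*u)*(h*u + u)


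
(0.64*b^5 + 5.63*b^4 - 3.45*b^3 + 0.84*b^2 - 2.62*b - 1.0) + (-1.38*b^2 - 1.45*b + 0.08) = 0.64*b^5 + 5.63*b^4 - 3.45*b^3 - 0.54*b^2 - 4.07*b - 0.92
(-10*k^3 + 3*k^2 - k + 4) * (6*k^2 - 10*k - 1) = -60*k^5 + 118*k^4 - 26*k^3 + 31*k^2 - 39*k - 4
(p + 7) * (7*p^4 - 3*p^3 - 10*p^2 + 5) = 7*p^5 + 46*p^4 - 31*p^3 - 70*p^2 + 5*p + 35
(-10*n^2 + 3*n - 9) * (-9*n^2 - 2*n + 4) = 90*n^4 - 7*n^3 + 35*n^2 + 30*n - 36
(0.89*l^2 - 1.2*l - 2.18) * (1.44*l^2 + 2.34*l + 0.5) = 1.2816*l^4 + 0.3546*l^3 - 5.5022*l^2 - 5.7012*l - 1.09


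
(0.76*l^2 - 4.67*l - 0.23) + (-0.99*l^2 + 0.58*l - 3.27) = -0.23*l^2 - 4.09*l - 3.5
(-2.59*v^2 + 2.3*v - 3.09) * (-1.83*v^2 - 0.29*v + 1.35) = 4.7397*v^4 - 3.4579*v^3 + 1.4912*v^2 + 4.0011*v - 4.1715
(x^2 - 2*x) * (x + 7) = x^3 + 5*x^2 - 14*x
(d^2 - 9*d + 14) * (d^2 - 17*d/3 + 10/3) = d^4 - 44*d^3/3 + 205*d^2/3 - 328*d/3 + 140/3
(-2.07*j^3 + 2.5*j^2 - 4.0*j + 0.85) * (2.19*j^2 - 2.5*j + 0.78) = -4.5333*j^5 + 10.65*j^4 - 16.6246*j^3 + 13.8115*j^2 - 5.245*j + 0.663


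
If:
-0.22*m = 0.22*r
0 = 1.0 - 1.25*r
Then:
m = -0.80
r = 0.80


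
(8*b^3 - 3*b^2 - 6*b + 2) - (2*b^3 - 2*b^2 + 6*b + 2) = 6*b^3 - b^2 - 12*b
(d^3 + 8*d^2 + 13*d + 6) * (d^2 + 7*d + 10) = d^5 + 15*d^4 + 79*d^3 + 177*d^2 + 172*d + 60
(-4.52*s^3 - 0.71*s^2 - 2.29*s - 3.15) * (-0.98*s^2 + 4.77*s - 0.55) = 4.4296*s^5 - 20.8646*s^4 + 1.3435*s^3 - 7.4458*s^2 - 13.766*s + 1.7325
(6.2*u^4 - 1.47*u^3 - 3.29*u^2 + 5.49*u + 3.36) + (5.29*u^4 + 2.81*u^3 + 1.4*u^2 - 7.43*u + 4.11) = 11.49*u^4 + 1.34*u^3 - 1.89*u^2 - 1.94*u + 7.47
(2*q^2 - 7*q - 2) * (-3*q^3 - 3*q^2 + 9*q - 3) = -6*q^5 + 15*q^4 + 45*q^3 - 63*q^2 + 3*q + 6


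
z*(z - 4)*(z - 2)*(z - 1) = z^4 - 7*z^3 + 14*z^2 - 8*z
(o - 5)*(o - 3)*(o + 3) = o^3 - 5*o^2 - 9*o + 45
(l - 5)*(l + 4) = l^2 - l - 20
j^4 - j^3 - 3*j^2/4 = j^2*(j - 3/2)*(j + 1/2)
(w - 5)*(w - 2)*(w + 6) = w^3 - w^2 - 32*w + 60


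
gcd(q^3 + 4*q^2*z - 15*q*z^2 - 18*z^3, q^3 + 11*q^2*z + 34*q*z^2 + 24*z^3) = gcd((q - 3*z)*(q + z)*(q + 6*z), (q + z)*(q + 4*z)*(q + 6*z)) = q^2 + 7*q*z + 6*z^2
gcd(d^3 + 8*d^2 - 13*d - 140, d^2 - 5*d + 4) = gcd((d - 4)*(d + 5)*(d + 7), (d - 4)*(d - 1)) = d - 4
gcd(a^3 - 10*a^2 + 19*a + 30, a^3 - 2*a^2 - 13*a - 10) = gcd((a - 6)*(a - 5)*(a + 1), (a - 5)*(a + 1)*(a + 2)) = a^2 - 4*a - 5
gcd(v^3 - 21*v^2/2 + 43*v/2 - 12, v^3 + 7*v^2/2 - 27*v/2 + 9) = v^2 - 5*v/2 + 3/2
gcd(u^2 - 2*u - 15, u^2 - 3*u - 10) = u - 5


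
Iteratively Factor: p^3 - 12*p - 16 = (p + 2)*(p^2 - 2*p - 8) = (p + 2)^2*(p - 4)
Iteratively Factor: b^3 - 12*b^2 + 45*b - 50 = (b - 2)*(b^2 - 10*b + 25) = (b - 5)*(b - 2)*(b - 5)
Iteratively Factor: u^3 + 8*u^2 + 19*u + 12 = (u + 1)*(u^2 + 7*u + 12) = (u + 1)*(u + 3)*(u + 4)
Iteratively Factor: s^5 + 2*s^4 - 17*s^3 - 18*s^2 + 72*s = (s - 3)*(s^4 + 5*s^3 - 2*s^2 - 24*s) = s*(s - 3)*(s^3 + 5*s^2 - 2*s - 24) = s*(s - 3)*(s + 3)*(s^2 + 2*s - 8) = s*(s - 3)*(s - 2)*(s + 3)*(s + 4)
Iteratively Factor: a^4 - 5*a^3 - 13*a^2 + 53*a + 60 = (a + 3)*(a^3 - 8*a^2 + 11*a + 20) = (a - 5)*(a + 3)*(a^2 - 3*a - 4) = (a - 5)*(a - 4)*(a + 3)*(a + 1)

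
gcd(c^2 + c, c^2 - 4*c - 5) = c + 1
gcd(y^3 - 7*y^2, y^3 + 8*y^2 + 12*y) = y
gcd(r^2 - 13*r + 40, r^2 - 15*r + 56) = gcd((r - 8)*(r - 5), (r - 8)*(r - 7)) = r - 8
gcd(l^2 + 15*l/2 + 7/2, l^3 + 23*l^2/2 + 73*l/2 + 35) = l + 7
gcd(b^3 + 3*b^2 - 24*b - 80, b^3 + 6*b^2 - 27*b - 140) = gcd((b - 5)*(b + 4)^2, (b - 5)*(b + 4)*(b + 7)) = b^2 - b - 20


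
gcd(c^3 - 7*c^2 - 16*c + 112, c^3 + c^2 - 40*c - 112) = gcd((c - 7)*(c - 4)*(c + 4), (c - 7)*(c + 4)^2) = c^2 - 3*c - 28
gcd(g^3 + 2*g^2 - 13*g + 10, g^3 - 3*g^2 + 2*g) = g^2 - 3*g + 2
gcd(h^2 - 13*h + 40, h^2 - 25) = h - 5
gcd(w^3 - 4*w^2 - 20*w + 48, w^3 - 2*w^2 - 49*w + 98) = w - 2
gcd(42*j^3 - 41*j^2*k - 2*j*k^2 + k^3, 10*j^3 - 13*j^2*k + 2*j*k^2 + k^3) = j - k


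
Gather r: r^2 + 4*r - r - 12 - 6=r^2 + 3*r - 18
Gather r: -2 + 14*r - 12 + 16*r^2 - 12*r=16*r^2 + 2*r - 14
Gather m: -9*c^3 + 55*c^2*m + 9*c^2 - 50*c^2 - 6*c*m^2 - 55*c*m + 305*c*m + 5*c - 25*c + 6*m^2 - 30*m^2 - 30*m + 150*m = -9*c^3 - 41*c^2 - 20*c + m^2*(-6*c - 24) + m*(55*c^2 + 250*c + 120)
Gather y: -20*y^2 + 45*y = -20*y^2 + 45*y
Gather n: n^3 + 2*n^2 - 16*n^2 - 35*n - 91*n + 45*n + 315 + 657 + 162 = n^3 - 14*n^2 - 81*n + 1134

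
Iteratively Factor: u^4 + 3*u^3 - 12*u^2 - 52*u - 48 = (u + 3)*(u^3 - 12*u - 16) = (u + 2)*(u + 3)*(u^2 - 2*u - 8) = (u + 2)^2*(u + 3)*(u - 4)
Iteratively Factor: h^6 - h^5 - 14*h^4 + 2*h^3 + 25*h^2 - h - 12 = (h + 1)*(h^5 - 2*h^4 - 12*h^3 + 14*h^2 + 11*h - 12) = (h - 4)*(h + 1)*(h^4 + 2*h^3 - 4*h^2 - 2*h + 3) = (h - 4)*(h - 1)*(h + 1)*(h^3 + 3*h^2 - h - 3) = (h - 4)*(h - 1)*(h + 1)*(h + 3)*(h^2 - 1) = (h - 4)*(h - 1)^2*(h + 1)*(h + 3)*(h + 1)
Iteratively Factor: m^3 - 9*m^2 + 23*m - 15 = (m - 5)*(m^2 - 4*m + 3) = (m - 5)*(m - 1)*(m - 3)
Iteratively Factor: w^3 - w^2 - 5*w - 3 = (w + 1)*(w^2 - 2*w - 3) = (w - 3)*(w + 1)*(w + 1)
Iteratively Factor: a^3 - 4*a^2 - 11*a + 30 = (a - 2)*(a^2 - 2*a - 15) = (a - 5)*(a - 2)*(a + 3)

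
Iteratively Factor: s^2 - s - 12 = (s + 3)*(s - 4)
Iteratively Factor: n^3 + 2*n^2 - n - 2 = (n - 1)*(n^2 + 3*n + 2) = (n - 1)*(n + 1)*(n + 2)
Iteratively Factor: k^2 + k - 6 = (k + 3)*(k - 2)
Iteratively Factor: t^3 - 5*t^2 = (t)*(t^2 - 5*t) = t^2*(t - 5)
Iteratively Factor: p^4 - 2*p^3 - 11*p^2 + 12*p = (p - 4)*(p^3 + 2*p^2 - 3*p) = p*(p - 4)*(p^2 + 2*p - 3) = p*(p - 4)*(p - 1)*(p + 3)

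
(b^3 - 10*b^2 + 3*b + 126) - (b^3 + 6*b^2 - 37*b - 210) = -16*b^2 + 40*b + 336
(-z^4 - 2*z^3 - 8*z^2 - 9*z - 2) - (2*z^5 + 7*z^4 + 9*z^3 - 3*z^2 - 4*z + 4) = -2*z^5 - 8*z^4 - 11*z^3 - 5*z^2 - 5*z - 6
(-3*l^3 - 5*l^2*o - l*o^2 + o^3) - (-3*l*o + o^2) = -3*l^3 - 5*l^2*o - l*o^2 + 3*l*o + o^3 - o^2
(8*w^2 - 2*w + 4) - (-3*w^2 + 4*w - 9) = 11*w^2 - 6*w + 13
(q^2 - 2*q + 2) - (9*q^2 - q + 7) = -8*q^2 - q - 5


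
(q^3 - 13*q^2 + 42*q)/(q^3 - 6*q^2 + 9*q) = (q^2 - 13*q + 42)/(q^2 - 6*q + 9)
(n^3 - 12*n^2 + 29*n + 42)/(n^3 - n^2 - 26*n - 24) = (n - 7)/(n + 4)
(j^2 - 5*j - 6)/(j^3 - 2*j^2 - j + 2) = (j - 6)/(j^2 - 3*j + 2)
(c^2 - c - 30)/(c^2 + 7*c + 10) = (c - 6)/(c + 2)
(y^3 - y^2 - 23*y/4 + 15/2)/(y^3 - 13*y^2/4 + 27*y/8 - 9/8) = 2*(2*y^2 + y - 10)/(4*y^2 - 7*y + 3)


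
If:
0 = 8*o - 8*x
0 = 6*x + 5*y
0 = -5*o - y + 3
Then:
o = 15/19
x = 15/19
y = -18/19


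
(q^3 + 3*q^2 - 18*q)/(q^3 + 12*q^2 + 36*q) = (q - 3)/(q + 6)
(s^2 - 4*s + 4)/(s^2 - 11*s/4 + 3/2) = 4*(s - 2)/(4*s - 3)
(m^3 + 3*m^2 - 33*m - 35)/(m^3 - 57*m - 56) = (m - 5)/(m - 8)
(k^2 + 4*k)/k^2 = (k + 4)/k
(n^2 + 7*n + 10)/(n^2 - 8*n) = (n^2 + 7*n + 10)/(n*(n - 8))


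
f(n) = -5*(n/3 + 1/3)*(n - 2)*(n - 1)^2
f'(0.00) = -5.00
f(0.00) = 3.33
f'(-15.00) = 25920.00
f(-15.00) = -101546.67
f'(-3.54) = 490.52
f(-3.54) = -483.40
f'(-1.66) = 72.36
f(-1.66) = -28.49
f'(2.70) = -35.87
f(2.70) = -12.48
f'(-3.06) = 336.67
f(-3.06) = -286.36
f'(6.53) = -1243.45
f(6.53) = -1738.57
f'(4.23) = -255.29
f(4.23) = -202.80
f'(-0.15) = -4.14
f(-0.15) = 4.03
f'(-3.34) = 421.87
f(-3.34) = -392.27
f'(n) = -5*(n/3 + 1/3)*(n - 2)*(2*n - 2) - 5*(n/3 + 1/3)*(n - 1)^2 - 5*(n - 2)*(n - 1)^2/3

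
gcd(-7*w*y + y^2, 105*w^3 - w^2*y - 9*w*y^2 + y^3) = -7*w + y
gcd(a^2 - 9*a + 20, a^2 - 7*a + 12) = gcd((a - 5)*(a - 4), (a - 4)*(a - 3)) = a - 4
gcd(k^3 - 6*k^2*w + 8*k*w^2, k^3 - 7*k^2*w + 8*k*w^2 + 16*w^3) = -k + 4*w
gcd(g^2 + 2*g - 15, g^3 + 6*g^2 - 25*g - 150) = g + 5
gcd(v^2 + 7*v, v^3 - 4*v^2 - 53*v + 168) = v + 7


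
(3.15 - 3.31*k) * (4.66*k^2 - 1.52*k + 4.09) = -15.4246*k^3 + 19.7102*k^2 - 18.3259*k + 12.8835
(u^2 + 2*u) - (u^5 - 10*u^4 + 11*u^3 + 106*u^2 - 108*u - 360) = -u^5 + 10*u^4 - 11*u^3 - 105*u^2 + 110*u + 360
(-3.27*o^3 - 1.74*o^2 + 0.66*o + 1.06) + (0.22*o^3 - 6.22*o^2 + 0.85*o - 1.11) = -3.05*o^3 - 7.96*o^2 + 1.51*o - 0.05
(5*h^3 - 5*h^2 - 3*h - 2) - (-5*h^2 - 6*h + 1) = 5*h^3 + 3*h - 3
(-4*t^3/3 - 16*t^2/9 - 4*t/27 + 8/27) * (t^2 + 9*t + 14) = -4*t^5/3 - 124*t^4/9 - 940*t^3/27 - 700*t^2/27 + 16*t/27 + 112/27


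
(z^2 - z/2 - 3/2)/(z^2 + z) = (z - 3/2)/z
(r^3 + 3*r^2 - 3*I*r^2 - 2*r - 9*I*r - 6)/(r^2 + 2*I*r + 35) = (r^3 + 3*r^2*(1 - I) - r*(2 + 9*I) - 6)/(r^2 + 2*I*r + 35)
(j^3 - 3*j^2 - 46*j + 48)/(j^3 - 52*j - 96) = (j - 1)/(j + 2)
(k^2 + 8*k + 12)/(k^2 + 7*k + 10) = (k + 6)/(k + 5)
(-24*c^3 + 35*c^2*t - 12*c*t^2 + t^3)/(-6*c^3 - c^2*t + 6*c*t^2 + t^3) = (24*c^2 - 11*c*t + t^2)/(6*c^2 + 7*c*t + t^2)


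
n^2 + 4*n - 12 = (n - 2)*(n + 6)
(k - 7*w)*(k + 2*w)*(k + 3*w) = k^3 - 2*k^2*w - 29*k*w^2 - 42*w^3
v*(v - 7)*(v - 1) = v^3 - 8*v^2 + 7*v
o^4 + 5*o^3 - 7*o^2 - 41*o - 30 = (o - 3)*(o + 1)*(o + 2)*(o + 5)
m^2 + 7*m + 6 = (m + 1)*(m + 6)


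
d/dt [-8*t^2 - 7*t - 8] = -16*t - 7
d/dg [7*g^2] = 14*g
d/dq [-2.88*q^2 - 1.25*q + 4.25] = -5.76*q - 1.25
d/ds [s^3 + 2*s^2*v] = s*(3*s + 4*v)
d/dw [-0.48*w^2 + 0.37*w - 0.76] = 0.37 - 0.96*w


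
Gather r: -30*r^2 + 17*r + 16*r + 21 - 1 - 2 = -30*r^2 + 33*r + 18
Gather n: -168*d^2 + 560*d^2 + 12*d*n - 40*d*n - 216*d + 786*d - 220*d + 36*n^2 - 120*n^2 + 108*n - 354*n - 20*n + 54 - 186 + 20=392*d^2 + 350*d - 84*n^2 + n*(-28*d - 266) - 112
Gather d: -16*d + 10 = 10 - 16*d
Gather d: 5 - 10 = -5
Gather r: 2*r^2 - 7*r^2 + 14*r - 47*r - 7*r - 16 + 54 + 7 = -5*r^2 - 40*r + 45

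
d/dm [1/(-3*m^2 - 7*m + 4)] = (6*m + 7)/(3*m^2 + 7*m - 4)^2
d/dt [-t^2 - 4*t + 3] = -2*t - 4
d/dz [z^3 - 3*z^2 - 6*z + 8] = 3*z^2 - 6*z - 6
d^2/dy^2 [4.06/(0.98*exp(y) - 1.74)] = (3.899224*exp(y) + 6.923112)*exp(y)/(0.98*exp(y) - 1.74)^3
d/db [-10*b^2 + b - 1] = 1 - 20*b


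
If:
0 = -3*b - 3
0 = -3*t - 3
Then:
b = -1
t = -1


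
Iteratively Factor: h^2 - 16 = (h - 4)*(h + 4)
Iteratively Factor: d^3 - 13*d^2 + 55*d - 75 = (d - 5)*(d^2 - 8*d + 15) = (d - 5)*(d - 3)*(d - 5)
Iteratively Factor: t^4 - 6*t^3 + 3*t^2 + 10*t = (t - 2)*(t^3 - 4*t^2 - 5*t) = (t - 5)*(t - 2)*(t^2 + t) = (t - 5)*(t - 2)*(t + 1)*(t)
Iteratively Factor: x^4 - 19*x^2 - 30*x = (x + 2)*(x^3 - 2*x^2 - 15*x) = (x - 5)*(x + 2)*(x^2 + 3*x) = (x - 5)*(x + 2)*(x + 3)*(x)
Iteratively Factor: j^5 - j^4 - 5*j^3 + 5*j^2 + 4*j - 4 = (j + 1)*(j^4 - 2*j^3 - 3*j^2 + 8*j - 4) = (j - 2)*(j + 1)*(j^3 - 3*j + 2) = (j - 2)*(j + 1)*(j + 2)*(j^2 - 2*j + 1) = (j - 2)*(j - 1)*(j + 1)*(j + 2)*(j - 1)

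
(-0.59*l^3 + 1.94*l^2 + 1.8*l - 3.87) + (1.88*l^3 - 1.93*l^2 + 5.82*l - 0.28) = 1.29*l^3 + 0.01*l^2 + 7.62*l - 4.15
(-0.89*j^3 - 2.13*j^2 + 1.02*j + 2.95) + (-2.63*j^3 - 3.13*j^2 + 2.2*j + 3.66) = -3.52*j^3 - 5.26*j^2 + 3.22*j + 6.61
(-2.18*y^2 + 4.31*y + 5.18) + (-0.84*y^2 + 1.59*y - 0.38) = -3.02*y^2 + 5.9*y + 4.8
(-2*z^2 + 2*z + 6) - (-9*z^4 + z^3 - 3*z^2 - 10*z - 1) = 9*z^4 - z^3 + z^2 + 12*z + 7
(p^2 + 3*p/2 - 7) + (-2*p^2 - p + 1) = -p^2 + p/2 - 6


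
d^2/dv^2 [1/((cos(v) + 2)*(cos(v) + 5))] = (-4*sin(v)^4 + 11*sin(v)^2 + 385*cos(v)/4 - 21*cos(3*v)/4 + 71)/((cos(v) + 2)^3*(cos(v) + 5)^3)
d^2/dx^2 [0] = 0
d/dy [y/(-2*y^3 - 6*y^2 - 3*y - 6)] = 2*(2*y^3 + 3*y^2 - 3)/(4*y^6 + 24*y^5 + 48*y^4 + 60*y^3 + 81*y^2 + 36*y + 36)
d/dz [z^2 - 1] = 2*z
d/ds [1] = 0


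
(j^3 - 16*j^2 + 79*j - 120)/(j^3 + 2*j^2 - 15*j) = (j^2 - 13*j + 40)/(j*(j + 5))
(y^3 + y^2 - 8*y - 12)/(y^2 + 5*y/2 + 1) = 2*(y^2 - y - 6)/(2*y + 1)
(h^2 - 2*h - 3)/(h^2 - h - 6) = (h + 1)/(h + 2)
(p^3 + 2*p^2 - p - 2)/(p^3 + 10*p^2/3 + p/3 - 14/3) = 3*(p + 1)/(3*p + 7)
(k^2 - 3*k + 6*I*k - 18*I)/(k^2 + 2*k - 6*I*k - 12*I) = (k^2 + k*(-3 + 6*I) - 18*I)/(k^2 + k*(2 - 6*I) - 12*I)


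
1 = 1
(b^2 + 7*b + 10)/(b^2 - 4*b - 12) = (b + 5)/(b - 6)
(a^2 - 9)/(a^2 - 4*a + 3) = (a + 3)/(a - 1)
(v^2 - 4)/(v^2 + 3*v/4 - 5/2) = 4*(v - 2)/(4*v - 5)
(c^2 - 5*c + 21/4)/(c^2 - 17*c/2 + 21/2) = (c - 7/2)/(c - 7)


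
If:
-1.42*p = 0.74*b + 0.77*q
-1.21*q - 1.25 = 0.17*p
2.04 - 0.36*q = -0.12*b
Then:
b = -26.70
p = 15.67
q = -3.23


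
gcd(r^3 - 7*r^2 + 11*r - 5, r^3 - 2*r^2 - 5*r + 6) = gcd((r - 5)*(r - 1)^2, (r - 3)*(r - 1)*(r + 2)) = r - 1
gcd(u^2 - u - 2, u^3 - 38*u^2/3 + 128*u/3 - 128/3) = u - 2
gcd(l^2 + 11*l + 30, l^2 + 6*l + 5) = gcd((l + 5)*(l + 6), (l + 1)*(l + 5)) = l + 5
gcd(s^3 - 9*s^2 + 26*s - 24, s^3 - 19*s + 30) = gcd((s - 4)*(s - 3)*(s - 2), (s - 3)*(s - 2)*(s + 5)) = s^2 - 5*s + 6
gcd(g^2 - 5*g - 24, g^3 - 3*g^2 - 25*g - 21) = g + 3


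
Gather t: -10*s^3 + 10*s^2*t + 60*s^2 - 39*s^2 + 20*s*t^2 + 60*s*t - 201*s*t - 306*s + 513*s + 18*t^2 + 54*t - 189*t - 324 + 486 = -10*s^3 + 21*s^2 + 207*s + t^2*(20*s + 18) + t*(10*s^2 - 141*s - 135) + 162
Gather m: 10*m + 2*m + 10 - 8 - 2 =12*m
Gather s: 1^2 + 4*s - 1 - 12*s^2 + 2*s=-12*s^2 + 6*s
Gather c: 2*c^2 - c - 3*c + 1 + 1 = 2*c^2 - 4*c + 2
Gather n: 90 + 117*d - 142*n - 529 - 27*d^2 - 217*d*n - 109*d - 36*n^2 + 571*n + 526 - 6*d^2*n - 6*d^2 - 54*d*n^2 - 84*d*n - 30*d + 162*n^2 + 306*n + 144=-33*d^2 - 22*d + n^2*(126 - 54*d) + n*(-6*d^2 - 301*d + 735) + 231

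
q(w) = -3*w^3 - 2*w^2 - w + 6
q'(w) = -9*w^2 - 4*w - 1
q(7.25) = -1249.61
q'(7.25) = -503.06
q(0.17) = 5.76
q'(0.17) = -1.94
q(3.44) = -143.23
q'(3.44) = -121.26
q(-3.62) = 125.72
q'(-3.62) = -104.46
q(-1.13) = 8.90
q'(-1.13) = -7.97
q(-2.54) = 44.80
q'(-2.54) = -48.90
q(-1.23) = 9.79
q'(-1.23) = -9.70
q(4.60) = -332.93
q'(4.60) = -209.84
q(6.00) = -720.00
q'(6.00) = -349.00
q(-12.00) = 4914.00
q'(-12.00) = -1249.00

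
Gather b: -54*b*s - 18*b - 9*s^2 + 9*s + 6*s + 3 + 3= b*(-54*s - 18) - 9*s^2 + 15*s + 6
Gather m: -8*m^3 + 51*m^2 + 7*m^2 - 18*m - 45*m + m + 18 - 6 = -8*m^3 + 58*m^2 - 62*m + 12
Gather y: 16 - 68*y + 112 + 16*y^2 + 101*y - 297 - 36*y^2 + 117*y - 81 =-20*y^2 + 150*y - 250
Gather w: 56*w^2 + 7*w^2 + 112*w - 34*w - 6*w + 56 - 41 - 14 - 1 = 63*w^2 + 72*w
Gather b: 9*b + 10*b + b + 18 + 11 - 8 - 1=20*b + 20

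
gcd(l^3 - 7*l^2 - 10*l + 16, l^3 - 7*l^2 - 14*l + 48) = l - 8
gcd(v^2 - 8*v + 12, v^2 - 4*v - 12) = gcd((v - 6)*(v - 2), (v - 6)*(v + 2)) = v - 6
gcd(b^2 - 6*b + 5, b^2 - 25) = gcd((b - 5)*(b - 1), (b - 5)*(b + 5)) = b - 5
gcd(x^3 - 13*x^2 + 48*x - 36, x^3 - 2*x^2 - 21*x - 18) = x - 6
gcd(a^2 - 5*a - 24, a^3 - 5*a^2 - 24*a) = a^2 - 5*a - 24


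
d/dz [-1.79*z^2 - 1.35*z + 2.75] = -3.58*z - 1.35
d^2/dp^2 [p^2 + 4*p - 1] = 2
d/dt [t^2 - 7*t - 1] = 2*t - 7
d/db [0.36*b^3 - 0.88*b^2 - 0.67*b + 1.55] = 1.08*b^2 - 1.76*b - 0.67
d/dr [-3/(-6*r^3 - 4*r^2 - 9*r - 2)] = 3*(-18*r^2 - 8*r - 9)/(6*r^3 + 4*r^2 + 9*r + 2)^2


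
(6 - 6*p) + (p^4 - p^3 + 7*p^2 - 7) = p^4 - p^3 + 7*p^2 - 6*p - 1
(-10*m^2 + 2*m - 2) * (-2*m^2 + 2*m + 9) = 20*m^4 - 24*m^3 - 82*m^2 + 14*m - 18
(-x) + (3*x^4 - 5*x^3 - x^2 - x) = 3*x^4 - 5*x^3 - x^2 - 2*x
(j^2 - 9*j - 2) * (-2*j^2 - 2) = -2*j^4 + 18*j^3 + 2*j^2 + 18*j + 4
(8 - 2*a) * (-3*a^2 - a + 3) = 6*a^3 - 22*a^2 - 14*a + 24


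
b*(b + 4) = b^2 + 4*b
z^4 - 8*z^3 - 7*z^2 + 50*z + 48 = (z - 8)*(z - 3)*(z + 1)*(z + 2)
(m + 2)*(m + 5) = m^2 + 7*m + 10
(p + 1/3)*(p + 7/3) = p^2 + 8*p/3 + 7/9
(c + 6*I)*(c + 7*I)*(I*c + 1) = I*c^3 - 12*c^2 - 29*I*c - 42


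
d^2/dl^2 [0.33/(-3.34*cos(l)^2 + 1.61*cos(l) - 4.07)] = (14.725392*(1 - cos(l)^2)^2 - 5.323626*cos(l)^3 - 9.725727*cos(l)^2 + 12.809643*cos(l) - 7.46427)/(3.34*cos(l)^2 - 1.61*cos(l) + 4.07)^3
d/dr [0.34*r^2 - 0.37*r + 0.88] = 0.68*r - 0.37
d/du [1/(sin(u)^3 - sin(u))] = (-2/cos(u)^2 + sin(u)^(-2))/cos(u)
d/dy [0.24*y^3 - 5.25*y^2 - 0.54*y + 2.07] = 0.72*y^2 - 10.5*y - 0.54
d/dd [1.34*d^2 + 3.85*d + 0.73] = 2.68*d + 3.85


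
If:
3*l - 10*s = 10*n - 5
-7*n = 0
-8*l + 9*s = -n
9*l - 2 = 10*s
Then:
No Solution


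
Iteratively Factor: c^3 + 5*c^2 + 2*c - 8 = (c + 4)*(c^2 + c - 2) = (c - 1)*(c + 4)*(c + 2)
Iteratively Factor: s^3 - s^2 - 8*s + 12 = (s - 2)*(s^2 + s - 6) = (s - 2)*(s + 3)*(s - 2)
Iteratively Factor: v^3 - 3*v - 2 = (v + 1)*(v^2 - v - 2) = (v + 1)^2*(v - 2)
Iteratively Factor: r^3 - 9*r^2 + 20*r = (r - 4)*(r^2 - 5*r) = (r - 5)*(r - 4)*(r)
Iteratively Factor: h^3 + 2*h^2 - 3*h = (h)*(h^2 + 2*h - 3) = h*(h - 1)*(h + 3)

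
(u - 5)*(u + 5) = u^2 - 25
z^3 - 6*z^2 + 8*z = z*(z - 4)*(z - 2)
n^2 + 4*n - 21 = (n - 3)*(n + 7)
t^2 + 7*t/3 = t*(t + 7/3)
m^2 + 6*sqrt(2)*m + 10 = (m + sqrt(2))*(m + 5*sqrt(2))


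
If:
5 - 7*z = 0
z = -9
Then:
No Solution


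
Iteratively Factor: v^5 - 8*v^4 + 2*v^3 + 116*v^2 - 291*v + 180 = (v + 4)*(v^4 - 12*v^3 + 50*v^2 - 84*v + 45) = (v - 3)*(v + 4)*(v^3 - 9*v^2 + 23*v - 15) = (v - 5)*(v - 3)*(v + 4)*(v^2 - 4*v + 3) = (v - 5)*(v - 3)*(v - 1)*(v + 4)*(v - 3)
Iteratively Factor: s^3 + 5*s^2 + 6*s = (s + 3)*(s^2 + 2*s) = (s + 2)*(s + 3)*(s)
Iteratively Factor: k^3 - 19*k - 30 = (k + 2)*(k^2 - 2*k - 15) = (k + 2)*(k + 3)*(k - 5)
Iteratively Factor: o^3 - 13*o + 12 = (o - 3)*(o^2 + 3*o - 4) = (o - 3)*(o + 4)*(o - 1)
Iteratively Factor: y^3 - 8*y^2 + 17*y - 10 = (y - 1)*(y^2 - 7*y + 10) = (y - 5)*(y - 1)*(y - 2)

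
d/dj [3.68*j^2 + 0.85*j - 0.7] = 7.36*j + 0.85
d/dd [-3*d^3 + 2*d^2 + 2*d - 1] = -9*d^2 + 4*d + 2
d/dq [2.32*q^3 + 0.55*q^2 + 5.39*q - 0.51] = 6.96*q^2 + 1.1*q + 5.39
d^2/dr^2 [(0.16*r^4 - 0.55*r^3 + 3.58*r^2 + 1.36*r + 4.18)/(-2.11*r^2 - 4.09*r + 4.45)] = (-1.424672*r^6 - 8.28470399999999*r^5 - 7.04505599999999*r^4 + 125.003012*r^3 - 411.427578*r^2 - 227.707962*r - 409.634396)/(9.393931*r^6 + 54.627267*r^5 + 46.453338*r^4 - 162.000401*r^3 - 97.97031*r^2 + 242.976675*r - 88.121125)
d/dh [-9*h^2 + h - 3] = 1 - 18*h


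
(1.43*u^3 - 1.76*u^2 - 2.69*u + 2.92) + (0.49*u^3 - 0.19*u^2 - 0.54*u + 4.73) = 1.92*u^3 - 1.95*u^2 - 3.23*u + 7.65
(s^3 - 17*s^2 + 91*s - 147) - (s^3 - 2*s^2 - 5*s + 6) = -15*s^2 + 96*s - 153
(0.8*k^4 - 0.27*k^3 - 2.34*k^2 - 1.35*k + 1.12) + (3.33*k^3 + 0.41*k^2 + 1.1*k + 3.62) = 0.8*k^4 + 3.06*k^3 - 1.93*k^2 - 0.25*k + 4.74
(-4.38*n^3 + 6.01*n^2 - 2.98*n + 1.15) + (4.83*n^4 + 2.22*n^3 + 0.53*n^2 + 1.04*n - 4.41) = 4.83*n^4 - 2.16*n^3 + 6.54*n^2 - 1.94*n - 3.26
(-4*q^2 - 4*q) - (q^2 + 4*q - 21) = -5*q^2 - 8*q + 21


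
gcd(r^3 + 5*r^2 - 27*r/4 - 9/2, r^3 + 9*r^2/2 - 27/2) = r - 3/2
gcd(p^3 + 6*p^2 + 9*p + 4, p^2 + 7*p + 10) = 1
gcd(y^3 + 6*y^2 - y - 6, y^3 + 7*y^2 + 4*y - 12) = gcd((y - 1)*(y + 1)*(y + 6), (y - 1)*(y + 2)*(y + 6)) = y^2 + 5*y - 6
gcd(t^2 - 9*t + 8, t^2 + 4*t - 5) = t - 1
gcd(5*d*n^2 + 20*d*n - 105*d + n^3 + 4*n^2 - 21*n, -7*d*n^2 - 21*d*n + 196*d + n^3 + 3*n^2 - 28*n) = n + 7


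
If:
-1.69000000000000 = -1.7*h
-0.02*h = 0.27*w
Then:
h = 0.99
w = -0.07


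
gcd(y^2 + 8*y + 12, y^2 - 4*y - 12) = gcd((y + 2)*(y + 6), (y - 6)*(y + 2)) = y + 2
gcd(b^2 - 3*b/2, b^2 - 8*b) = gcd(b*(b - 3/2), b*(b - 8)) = b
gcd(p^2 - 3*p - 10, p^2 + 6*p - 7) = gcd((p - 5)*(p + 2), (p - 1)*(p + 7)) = 1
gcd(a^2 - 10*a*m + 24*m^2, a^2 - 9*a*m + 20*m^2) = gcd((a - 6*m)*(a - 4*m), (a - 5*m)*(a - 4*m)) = a - 4*m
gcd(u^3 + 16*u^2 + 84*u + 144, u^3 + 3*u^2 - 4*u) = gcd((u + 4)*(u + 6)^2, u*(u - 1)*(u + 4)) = u + 4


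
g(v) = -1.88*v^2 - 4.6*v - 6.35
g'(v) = -3.76*v - 4.6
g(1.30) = -15.51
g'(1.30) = -9.49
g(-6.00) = -46.43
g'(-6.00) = 17.96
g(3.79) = -50.79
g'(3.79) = -18.85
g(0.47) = -8.93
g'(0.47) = -6.37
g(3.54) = -46.19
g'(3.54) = -17.91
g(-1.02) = -3.61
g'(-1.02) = -0.76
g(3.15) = -39.49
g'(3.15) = -16.44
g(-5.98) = -46.07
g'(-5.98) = 17.88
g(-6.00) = -46.43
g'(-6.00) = 17.96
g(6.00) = -101.63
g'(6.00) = -27.16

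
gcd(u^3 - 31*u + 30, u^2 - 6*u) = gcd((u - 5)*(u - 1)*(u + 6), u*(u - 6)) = 1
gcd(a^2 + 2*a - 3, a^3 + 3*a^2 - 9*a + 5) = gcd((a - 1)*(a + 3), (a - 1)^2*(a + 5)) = a - 1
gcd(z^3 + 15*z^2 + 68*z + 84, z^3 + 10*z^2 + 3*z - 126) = z^2 + 13*z + 42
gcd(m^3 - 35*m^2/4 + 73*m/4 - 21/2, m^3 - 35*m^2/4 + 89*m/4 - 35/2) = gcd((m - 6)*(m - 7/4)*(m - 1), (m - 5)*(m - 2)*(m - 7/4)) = m - 7/4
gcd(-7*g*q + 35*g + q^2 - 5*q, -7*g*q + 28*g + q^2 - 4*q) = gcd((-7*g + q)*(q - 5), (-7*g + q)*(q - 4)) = -7*g + q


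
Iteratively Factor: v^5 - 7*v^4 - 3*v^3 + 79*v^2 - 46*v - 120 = (v - 5)*(v^4 - 2*v^3 - 13*v^2 + 14*v + 24) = (v - 5)*(v - 2)*(v^3 - 13*v - 12) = (v - 5)*(v - 2)*(v + 1)*(v^2 - v - 12) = (v - 5)*(v - 4)*(v - 2)*(v + 1)*(v + 3)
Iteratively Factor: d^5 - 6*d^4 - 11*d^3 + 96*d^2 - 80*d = (d)*(d^4 - 6*d^3 - 11*d^2 + 96*d - 80) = d*(d - 5)*(d^3 - d^2 - 16*d + 16) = d*(d - 5)*(d - 1)*(d^2 - 16) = d*(d - 5)*(d - 1)*(d + 4)*(d - 4)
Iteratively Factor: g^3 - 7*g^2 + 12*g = (g - 3)*(g^2 - 4*g) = g*(g - 3)*(g - 4)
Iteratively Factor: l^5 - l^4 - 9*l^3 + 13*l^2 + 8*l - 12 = (l - 2)*(l^4 + l^3 - 7*l^2 - l + 6) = (l - 2)^2*(l^3 + 3*l^2 - l - 3) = (l - 2)^2*(l - 1)*(l^2 + 4*l + 3) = (l - 2)^2*(l - 1)*(l + 3)*(l + 1)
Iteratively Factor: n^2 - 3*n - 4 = (n + 1)*(n - 4)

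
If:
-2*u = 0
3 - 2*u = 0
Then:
No Solution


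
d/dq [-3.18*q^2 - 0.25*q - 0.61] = -6.36*q - 0.25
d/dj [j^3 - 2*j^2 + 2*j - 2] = 3*j^2 - 4*j + 2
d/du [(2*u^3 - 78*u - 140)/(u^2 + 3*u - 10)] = 2*(u^2 - 4*u + 24)/(u^2 - 4*u + 4)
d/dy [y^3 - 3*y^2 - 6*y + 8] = 3*y^2 - 6*y - 6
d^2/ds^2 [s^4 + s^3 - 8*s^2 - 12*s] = 12*s^2 + 6*s - 16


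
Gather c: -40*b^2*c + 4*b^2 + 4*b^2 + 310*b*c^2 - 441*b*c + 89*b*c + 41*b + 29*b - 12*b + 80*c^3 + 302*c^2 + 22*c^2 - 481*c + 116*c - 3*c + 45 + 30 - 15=8*b^2 + 58*b + 80*c^3 + c^2*(310*b + 324) + c*(-40*b^2 - 352*b - 368) + 60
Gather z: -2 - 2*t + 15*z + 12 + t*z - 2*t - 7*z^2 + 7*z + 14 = -4*t - 7*z^2 + z*(t + 22) + 24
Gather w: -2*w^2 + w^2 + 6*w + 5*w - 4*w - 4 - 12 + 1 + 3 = -w^2 + 7*w - 12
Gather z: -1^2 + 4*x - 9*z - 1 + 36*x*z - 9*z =4*x + z*(36*x - 18) - 2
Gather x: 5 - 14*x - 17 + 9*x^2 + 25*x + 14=9*x^2 + 11*x + 2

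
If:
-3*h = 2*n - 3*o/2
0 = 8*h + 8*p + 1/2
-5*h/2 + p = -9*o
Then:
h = -p - 1/16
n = 29*p/24 + 31/384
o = -7*p/18 - 5/288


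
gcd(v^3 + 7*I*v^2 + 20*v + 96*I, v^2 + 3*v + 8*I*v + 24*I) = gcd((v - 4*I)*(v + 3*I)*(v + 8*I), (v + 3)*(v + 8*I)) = v + 8*I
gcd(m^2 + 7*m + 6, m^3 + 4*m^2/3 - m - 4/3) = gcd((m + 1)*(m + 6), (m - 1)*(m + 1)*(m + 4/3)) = m + 1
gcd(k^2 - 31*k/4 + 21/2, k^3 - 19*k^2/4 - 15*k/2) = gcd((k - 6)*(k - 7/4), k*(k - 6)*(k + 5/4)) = k - 6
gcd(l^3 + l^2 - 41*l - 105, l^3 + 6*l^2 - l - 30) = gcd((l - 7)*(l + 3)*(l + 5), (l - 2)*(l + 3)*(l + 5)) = l^2 + 8*l + 15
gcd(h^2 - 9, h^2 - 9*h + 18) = h - 3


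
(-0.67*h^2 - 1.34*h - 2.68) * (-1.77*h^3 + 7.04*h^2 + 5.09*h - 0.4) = 1.1859*h^5 - 2.345*h^4 - 8.1003*h^3 - 25.4198*h^2 - 13.1052*h + 1.072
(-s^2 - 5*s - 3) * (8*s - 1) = -8*s^3 - 39*s^2 - 19*s + 3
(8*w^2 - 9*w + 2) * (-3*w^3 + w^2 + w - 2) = -24*w^5 + 35*w^4 - 7*w^3 - 23*w^2 + 20*w - 4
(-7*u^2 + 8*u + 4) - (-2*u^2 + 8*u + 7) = -5*u^2 - 3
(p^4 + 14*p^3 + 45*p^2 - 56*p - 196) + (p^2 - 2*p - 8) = p^4 + 14*p^3 + 46*p^2 - 58*p - 204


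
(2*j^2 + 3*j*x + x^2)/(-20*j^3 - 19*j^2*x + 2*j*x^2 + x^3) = (2*j + x)/(-20*j^2 + j*x + x^2)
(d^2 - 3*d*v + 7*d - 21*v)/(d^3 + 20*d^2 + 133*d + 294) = (d - 3*v)/(d^2 + 13*d + 42)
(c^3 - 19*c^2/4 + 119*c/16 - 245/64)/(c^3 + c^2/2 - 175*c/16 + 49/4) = (c - 5/4)/(c + 4)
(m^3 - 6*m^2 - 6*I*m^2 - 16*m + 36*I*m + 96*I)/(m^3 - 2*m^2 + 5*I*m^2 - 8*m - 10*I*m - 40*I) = (m^2 + m*(-8 - 6*I) + 48*I)/(m^2 + m*(-4 + 5*I) - 20*I)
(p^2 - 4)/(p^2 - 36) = (p^2 - 4)/(p^2 - 36)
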